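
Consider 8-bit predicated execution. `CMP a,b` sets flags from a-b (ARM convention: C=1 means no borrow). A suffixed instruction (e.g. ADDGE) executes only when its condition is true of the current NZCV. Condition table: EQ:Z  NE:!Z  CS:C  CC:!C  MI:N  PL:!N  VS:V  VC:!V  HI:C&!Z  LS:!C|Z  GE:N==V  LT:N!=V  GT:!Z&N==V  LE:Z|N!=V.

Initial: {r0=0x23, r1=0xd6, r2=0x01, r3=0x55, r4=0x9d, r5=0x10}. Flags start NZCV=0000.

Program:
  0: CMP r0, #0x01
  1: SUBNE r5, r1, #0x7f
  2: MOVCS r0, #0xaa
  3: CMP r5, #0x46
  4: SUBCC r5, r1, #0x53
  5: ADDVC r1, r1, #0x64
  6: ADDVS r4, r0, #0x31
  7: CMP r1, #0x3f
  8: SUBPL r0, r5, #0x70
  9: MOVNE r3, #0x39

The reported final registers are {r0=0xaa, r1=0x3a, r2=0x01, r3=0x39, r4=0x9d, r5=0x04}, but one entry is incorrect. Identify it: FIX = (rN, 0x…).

[0] flags=0010 → (cmp)
[1] flags=0010 NE?T → r5=0x57
[2] flags=0010 CS?T → r0=0xaa
[3] flags=0010 → (cmp)
[4] flags=0010 CC?F → skip
[5] flags=0010 VC?T → r1=0x3a
[6] flags=0010 VS?F → skip
[7] flags=1000 → (cmp)
[8] flags=1000 PL?F → skip
[9] flags=1000 NE?T → r3=0x39

FIX = (r5, 0x57)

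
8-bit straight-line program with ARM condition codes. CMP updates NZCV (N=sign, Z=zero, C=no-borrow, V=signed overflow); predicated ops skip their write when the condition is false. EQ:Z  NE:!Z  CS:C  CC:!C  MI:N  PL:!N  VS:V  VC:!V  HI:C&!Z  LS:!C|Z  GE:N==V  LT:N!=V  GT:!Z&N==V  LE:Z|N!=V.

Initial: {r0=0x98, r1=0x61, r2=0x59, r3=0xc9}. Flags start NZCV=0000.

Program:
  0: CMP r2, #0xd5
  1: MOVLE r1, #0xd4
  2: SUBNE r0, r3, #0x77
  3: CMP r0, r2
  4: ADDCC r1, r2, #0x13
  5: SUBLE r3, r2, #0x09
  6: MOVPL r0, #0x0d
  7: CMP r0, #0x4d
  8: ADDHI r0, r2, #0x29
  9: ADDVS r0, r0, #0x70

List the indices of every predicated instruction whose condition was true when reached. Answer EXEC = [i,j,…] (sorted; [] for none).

0: ✓ CMP  NZCV=1001
1: · MOVLE
2: ✓ SUBNE  r0←0x52
3: ✓ CMP  NZCV=1000
4: ✓ ADDCC  r1←0x6c
5: ✓ SUBLE  r3←0x50
6: · MOVPL
7: ✓ CMP  NZCV=0010
8: ✓ ADDHI  r0←0x82
9: · ADDVS

EXEC = [2,4,5,8]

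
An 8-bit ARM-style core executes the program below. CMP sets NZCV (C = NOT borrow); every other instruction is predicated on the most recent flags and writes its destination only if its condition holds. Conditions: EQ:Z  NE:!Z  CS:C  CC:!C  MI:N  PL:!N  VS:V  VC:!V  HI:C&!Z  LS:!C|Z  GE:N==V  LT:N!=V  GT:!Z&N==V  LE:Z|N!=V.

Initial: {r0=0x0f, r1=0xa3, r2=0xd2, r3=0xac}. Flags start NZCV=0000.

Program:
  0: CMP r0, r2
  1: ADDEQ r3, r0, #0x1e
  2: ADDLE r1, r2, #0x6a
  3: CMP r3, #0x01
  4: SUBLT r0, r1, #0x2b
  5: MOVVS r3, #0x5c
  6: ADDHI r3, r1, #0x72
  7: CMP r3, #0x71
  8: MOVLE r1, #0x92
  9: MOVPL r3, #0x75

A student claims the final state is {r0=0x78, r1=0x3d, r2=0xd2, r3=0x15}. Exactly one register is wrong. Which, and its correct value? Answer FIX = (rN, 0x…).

0: ✓ CMP  NZCV=0000
1: · ADDEQ
2: · ADDLE
3: ✓ CMP  NZCV=1010
4: ✓ SUBLT  r0←0x78
5: · MOVVS
6: ✓ ADDHI  r3←0x15
7: ✓ CMP  NZCV=1000
8: ✓ MOVLE  r1←0x92
9: · MOVPL

FIX = (r1, 0x92)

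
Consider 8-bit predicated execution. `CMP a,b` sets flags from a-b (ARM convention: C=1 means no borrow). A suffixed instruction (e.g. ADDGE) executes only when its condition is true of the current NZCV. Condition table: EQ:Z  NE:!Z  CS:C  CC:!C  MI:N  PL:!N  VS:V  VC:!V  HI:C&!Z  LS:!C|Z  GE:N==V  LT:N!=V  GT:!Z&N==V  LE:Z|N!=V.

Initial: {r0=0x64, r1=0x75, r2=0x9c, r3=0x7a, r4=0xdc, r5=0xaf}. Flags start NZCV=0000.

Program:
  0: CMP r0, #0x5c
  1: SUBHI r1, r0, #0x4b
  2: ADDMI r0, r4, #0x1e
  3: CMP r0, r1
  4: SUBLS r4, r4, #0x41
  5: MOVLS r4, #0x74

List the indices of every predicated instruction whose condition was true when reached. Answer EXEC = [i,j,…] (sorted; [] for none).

0: ✓ CMP  NZCV=0010
1: ✓ SUBHI  r1←0x19
2: · ADDMI
3: ✓ CMP  NZCV=0010
4: · SUBLS
5: · MOVLS

EXEC = [1]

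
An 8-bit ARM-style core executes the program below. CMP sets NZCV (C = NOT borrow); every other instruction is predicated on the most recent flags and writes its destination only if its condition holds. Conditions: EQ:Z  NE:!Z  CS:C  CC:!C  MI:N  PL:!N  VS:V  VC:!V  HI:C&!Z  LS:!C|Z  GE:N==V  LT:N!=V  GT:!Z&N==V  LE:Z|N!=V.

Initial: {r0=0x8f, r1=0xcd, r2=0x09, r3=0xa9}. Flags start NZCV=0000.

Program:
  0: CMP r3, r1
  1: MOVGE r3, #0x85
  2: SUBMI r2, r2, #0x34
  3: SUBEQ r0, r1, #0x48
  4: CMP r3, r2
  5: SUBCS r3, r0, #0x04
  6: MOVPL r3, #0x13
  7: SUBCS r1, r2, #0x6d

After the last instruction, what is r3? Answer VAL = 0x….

[0] flags=1000 → (cmp)
[1] flags=1000 GE?F → skip
[2] flags=1000 MI?T → r2=0xd5
[3] flags=1000 EQ?F → skip
[4] flags=1000 → (cmp)
[5] flags=1000 CS?F → skip
[6] flags=1000 PL?F → skip
[7] flags=1000 CS?F → skip

VAL = 0xa9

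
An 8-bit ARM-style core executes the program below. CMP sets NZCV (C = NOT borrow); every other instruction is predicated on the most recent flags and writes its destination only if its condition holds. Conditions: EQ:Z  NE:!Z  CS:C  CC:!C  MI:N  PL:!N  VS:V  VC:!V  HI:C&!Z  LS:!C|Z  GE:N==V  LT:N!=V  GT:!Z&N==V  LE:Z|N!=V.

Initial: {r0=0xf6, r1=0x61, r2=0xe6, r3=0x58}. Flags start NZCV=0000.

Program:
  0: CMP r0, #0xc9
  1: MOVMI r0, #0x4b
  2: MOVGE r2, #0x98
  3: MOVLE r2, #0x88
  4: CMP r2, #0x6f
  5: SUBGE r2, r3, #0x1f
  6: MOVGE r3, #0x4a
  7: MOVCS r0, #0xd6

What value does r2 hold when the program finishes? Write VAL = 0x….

0: ✓ CMP  NZCV=0010
1: · MOVMI
2: ✓ MOVGE  r2←0x98
3: · MOVLE
4: ✓ CMP  NZCV=0011
5: · SUBGE
6: · MOVGE
7: ✓ MOVCS  r0←0xd6

VAL = 0x98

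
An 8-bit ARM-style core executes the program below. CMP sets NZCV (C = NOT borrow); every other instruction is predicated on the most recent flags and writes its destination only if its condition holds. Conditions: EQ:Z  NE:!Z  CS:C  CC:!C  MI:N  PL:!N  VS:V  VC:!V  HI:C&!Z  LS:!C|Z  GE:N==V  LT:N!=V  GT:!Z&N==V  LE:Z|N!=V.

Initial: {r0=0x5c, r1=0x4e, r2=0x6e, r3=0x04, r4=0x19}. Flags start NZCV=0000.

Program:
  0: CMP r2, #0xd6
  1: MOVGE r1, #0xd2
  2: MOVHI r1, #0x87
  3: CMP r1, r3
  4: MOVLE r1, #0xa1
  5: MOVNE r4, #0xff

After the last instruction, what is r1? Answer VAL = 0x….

[0] flags=1001 → (cmp)
[1] flags=1001 GE?T → r1=0xd2
[2] flags=1001 HI?F → skip
[3] flags=1010 → (cmp)
[4] flags=1010 LE?T → r1=0xa1
[5] flags=1010 NE?T → r4=0xff

VAL = 0xa1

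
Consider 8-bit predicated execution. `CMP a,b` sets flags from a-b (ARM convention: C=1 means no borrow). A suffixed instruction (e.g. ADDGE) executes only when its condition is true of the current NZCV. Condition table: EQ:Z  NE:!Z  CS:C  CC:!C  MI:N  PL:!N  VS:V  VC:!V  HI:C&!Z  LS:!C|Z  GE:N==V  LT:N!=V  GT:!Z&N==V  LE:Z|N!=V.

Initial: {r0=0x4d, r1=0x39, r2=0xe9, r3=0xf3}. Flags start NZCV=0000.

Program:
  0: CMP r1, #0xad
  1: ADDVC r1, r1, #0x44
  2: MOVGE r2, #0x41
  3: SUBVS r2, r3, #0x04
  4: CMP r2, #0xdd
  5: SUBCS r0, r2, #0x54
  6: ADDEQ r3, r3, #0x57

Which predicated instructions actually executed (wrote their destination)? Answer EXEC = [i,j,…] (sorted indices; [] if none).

[0] flags=1001 → (cmp)
[1] flags=1001 VC?F → skip
[2] flags=1001 GE?T → r2=0x41
[3] flags=1001 VS?T → r2=0xef
[4] flags=0010 → (cmp)
[5] flags=0010 CS?T → r0=0x9b
[6] flags=0010 EQ?F → skip

EXEC = [2,3,5]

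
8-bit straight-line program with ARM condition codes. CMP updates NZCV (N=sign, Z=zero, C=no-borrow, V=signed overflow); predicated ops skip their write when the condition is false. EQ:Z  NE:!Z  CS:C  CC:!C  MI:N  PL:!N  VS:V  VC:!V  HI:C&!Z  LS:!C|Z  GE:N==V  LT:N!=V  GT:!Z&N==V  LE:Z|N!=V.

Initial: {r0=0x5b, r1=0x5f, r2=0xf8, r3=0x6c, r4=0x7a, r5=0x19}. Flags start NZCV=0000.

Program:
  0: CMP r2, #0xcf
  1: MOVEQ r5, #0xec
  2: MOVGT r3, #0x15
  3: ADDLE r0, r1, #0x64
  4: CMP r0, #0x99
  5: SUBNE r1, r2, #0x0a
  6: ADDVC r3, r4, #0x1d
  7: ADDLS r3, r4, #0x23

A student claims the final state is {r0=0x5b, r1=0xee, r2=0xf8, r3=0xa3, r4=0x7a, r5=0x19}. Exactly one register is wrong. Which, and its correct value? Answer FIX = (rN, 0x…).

0: ✓ CMP  NZCV=0010
1: · MOVEQ
2: ✓ MOVGT  r3←0x15
3: · ADDLE
4: ✓ CMP  NZCV=1001
5: ✓ SUBNE  r1←0xee
6: · ADDVC
7: ✓ ADDLS  r3←0x9d

FIX = (r3, 0x9d)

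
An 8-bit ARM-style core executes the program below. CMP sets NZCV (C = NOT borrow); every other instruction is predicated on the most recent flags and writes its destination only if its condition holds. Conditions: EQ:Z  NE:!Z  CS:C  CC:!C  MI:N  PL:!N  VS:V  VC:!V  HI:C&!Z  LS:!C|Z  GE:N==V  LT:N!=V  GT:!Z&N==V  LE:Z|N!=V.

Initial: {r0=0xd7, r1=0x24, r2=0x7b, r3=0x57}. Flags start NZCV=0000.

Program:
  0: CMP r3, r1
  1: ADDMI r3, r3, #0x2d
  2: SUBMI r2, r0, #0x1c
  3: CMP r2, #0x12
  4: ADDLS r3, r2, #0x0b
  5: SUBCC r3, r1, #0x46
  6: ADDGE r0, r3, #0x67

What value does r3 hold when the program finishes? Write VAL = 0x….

VAL = 0x57

[0] flags=0010 → (cmp)
[1] flags=0010 MI?F → skip
[2] flags=0010 MI?F → skip
[3] flags=0010 → (cmp)
[4] flags=0010 LS?F → skip
[5] flags=0010 CC?F → skip
[6] flags=0010 GE?T → r0=0xbe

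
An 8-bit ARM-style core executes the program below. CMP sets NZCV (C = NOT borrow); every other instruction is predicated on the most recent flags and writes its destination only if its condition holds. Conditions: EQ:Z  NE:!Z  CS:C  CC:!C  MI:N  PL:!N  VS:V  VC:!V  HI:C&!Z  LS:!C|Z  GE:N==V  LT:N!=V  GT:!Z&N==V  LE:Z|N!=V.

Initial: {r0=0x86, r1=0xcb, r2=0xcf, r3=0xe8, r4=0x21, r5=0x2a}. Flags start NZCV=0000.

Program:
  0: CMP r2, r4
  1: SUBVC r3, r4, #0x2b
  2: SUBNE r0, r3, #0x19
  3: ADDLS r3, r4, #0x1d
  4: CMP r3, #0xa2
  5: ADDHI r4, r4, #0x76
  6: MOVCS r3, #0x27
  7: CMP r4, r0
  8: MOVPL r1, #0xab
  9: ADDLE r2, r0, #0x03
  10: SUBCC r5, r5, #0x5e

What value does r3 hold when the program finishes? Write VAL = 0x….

0: ✓ CMP  NZCV=1010
1: ✓ SUBVC  r3←0xf6
2: ✓ SUBNE  r0←0xdd
3: · ADDLS
4: ✓ CMP  NZCV=0010
5: ✓ ADDHI  r4←0x97
6: ✓ MOVCS  r3←0x27
7: ✓ CMP  NZCV=1000
8: · MOVPL
9: ✓ ADDLE  r2←0xe0
10: ✓ SUBCC  r5←0xcc

VAL = 0x27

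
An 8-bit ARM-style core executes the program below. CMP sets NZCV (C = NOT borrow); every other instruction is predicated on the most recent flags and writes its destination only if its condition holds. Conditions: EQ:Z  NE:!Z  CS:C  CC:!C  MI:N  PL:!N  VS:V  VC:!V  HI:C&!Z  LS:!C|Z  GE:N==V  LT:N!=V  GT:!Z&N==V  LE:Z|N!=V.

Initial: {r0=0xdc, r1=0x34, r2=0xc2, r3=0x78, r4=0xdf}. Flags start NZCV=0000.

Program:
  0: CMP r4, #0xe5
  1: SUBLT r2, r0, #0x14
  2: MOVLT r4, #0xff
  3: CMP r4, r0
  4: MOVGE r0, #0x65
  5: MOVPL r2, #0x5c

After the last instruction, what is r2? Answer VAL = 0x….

VAL = 0x5c

0: ✓ CMP  NZCV=1000
1: ✓ SUBLT  r2←0xc8
2: ✓ MOVLT  r4←0xff
3: ✓ CMP  NZCV=0010
4: ✓ MOVGE  r0←0x65
5: ✓ MOVPL  r2←0x5c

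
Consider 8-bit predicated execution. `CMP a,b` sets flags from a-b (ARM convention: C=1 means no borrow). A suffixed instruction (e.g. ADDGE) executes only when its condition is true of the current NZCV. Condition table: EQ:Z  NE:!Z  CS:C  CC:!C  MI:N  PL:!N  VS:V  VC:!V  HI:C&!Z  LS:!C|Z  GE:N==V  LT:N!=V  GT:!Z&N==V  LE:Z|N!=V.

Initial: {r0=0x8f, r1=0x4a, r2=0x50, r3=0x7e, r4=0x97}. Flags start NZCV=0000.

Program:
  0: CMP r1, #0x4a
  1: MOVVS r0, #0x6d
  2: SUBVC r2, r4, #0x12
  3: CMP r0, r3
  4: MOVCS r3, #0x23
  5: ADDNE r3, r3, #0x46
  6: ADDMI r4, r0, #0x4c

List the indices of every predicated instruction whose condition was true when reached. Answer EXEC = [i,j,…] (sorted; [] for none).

0: ✓ CMP  NZCV=0110
1: · MOVVS
2: ✓ SUBVC  r2←0x85
3: ✓ CMP  NZCV=0011
4: ✓ MOVCS  r3←0x23
5: ✓ ADDNE  r3←0x69
6: · ADDMI

EXEC = [2,4,5]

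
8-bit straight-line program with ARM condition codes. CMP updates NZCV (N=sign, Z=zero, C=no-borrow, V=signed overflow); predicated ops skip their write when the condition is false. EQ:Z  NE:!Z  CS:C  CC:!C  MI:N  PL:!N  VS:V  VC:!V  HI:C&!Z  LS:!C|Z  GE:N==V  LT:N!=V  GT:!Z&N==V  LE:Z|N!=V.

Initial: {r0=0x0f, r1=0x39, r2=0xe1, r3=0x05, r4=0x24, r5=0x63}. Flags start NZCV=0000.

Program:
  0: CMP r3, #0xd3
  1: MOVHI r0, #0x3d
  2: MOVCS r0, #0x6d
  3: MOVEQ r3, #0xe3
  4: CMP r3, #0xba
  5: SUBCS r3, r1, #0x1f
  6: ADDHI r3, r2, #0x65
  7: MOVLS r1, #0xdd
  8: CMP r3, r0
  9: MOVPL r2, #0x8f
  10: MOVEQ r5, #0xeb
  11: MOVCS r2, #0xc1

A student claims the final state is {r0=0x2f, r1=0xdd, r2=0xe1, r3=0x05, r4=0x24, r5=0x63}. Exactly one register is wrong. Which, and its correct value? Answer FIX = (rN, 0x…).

[0] flags=0000 → (cmp)
[1] flags=0000 HI?F → skip
[2] flags=0000 CS?F → skip
[3] flags=0000 EQ?F → skip
[4] flags=0000 → (cmp)
[5] flags=0000 CS?F → skip
[6] flags=0000 HI?F → skip
[7] flags=0000 LS?T → r1=0xdd
[8] flags=1000 → (cmp)
[9] flags=1000 PL?F → skip
[10] flags=1000 EQ?F → skip
[11] flags=1000 CS?F → skip

FIX = (r0, 0x0f)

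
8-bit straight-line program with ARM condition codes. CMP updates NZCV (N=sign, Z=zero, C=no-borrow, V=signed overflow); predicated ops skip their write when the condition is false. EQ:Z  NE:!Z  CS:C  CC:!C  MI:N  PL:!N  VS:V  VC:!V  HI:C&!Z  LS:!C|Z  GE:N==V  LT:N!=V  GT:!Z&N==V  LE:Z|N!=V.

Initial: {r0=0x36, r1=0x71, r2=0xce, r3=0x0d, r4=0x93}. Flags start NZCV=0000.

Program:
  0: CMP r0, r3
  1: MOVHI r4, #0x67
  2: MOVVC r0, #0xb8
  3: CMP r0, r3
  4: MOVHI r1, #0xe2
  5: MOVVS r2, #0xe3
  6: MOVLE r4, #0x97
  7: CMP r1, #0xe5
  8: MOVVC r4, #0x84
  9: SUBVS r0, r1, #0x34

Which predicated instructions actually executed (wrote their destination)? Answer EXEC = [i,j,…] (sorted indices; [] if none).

[0] flags=0010 → (cmp)
[1] flags=0010 HI?T → r4=0x67
[2] flags=0010 VC?T → r0=0xb8
[3] flags=1010 → (cmp)
[4] flags=1010 HI?T → r1=0xe2
[5] flags=1010 VS?F → skip
[6] flags=1010 LE?T → r4=0x97
[7] flags=1000 → (cmp)
[8] flags=1000 VC?T → r4=0x84
[9] flags=1000 VS?F → skip

EXEC = [1,2,4,6,8]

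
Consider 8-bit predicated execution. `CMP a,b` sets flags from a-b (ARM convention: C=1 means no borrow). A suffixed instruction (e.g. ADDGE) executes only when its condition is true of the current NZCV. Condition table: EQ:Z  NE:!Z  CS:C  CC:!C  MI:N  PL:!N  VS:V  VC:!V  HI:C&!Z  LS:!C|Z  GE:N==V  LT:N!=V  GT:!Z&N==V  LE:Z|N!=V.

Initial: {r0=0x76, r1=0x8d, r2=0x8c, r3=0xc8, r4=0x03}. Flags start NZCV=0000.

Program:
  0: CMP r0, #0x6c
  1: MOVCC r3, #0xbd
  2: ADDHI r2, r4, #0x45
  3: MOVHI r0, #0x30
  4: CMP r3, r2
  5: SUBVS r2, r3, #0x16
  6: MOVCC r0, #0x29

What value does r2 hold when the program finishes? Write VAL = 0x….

VAL = 0x48

[0] flags=0010 → (cmp)
[1] flags=0010 CC?F → skip
[2] flags=0010 HI?T → r2=0x48
[3] flags=0010 HI?T → r0=0x30
[4] flags=1010 → (cmp)
[5] flags=1010 VS?F → skip
[6] flags=1010 CC?F → skip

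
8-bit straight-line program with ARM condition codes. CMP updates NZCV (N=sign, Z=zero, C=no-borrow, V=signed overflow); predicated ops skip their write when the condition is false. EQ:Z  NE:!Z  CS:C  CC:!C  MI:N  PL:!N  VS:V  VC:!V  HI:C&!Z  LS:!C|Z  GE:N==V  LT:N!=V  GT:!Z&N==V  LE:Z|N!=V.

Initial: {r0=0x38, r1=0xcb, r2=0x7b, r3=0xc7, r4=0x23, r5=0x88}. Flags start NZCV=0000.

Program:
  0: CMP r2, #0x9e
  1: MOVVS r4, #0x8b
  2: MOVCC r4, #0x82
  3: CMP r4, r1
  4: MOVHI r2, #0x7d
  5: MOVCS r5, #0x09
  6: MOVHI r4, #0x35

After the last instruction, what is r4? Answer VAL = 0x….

VAL = 0x82

0: ✓ CMP  NZCV=1001
1: ✓ MOVVS  r4←0x8b
2: ✓ MOVCC  r4←0x82
3: ✓ CMP  NZCV=1000
4: · MOVHI
5: · MOVCS
6: · MOVHI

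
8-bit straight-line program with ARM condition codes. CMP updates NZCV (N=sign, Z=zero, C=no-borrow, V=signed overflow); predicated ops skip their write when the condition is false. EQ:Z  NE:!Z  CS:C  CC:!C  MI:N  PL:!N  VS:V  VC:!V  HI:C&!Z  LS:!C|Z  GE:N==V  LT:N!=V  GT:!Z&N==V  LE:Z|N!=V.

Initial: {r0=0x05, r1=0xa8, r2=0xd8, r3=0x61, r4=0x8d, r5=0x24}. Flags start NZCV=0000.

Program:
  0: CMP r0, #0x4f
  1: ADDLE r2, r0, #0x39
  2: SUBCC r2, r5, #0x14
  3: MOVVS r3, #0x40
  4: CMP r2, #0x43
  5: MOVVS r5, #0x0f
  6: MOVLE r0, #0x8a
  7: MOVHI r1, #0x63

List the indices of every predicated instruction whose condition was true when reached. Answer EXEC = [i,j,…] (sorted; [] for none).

EXEC = [1,2,6]

0: ✓ CMP  NZCV=1000
1: ✓ ADDLE  r2←0x3e
2: ✓ SUBCC  r2←0x10
3: · MOVVS
4: ✓ CMP  NZCV=1000
5: · MOVVS
6: ✓ MOVLE  r0←0x8a
7: · MOVHI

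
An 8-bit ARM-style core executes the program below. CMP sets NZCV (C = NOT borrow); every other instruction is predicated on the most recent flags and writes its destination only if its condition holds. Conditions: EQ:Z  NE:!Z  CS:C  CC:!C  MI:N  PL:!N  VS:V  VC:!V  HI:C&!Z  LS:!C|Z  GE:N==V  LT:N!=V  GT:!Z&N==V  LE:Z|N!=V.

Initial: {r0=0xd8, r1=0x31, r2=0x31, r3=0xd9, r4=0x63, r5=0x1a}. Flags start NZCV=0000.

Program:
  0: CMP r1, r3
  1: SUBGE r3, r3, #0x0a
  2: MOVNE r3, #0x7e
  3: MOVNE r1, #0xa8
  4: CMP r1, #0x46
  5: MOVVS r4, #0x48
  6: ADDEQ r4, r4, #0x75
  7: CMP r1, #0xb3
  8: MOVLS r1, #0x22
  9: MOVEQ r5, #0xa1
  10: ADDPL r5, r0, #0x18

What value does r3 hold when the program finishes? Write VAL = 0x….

VAL = 0x7e

[0] flags=0000 → (cmp)
[1] flags=0000 GE?T → r3=0xcf
[2] flags=0000 NE?T → r3=0x7e
[3] flags=0000 NE?T → r1=0xa8
[4] flags=0011 → (cmp)
[5] flags=0011 VS?T → r4=0x48
[6] flags=0011 EQ?F → skip
[7] flags=1000 → (cmp)
[8] flags=1000 LS?T → r1=0x22
[9] flags=1000 EQ?F → skip
[10] flags=1000 PL?F → skip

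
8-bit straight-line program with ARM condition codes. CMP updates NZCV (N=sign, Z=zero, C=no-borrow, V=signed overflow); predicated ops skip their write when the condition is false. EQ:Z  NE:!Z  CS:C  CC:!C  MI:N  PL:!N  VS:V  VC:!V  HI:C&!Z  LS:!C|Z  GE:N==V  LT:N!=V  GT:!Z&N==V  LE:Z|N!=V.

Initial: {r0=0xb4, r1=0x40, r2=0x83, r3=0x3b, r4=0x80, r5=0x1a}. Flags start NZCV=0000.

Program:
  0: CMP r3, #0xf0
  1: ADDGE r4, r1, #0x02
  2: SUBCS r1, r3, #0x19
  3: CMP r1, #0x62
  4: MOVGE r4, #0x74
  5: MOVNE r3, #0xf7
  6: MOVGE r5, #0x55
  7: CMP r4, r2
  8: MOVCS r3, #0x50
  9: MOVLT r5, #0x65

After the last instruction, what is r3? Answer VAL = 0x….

0: ✓ CMP  NZCV=0000
1: ✓ ADDGE  r4←0x42
2: · SUBCS
3: ✓ CMP  NZCV=1000
4: · MOVGE
5: ✓ MOVNE  r3←0xf7
6: · MOVGE
7: ✓ CMP  NZCV=1001
8: · MOVCS
9: · MOVLT

VAL = 0xf7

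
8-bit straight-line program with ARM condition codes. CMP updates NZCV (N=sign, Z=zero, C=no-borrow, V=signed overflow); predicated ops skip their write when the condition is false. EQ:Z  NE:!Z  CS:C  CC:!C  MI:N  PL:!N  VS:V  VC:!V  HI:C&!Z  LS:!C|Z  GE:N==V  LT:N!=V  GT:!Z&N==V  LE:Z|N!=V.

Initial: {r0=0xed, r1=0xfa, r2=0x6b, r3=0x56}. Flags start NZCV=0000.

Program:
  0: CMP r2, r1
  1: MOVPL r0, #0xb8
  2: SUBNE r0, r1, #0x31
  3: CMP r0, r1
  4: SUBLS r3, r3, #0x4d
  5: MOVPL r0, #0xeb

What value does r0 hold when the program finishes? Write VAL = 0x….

0: ✓ CMP  NZCV=0000
1: ✓ MOVPL  r0←0xb8
2: ✓ SUBNE  r0←0xc9
3: ✓ CMP  NZCV=1000
4: ✓ SUBLS  r3←0x09
5: · MOVPL

VAL = 0xc9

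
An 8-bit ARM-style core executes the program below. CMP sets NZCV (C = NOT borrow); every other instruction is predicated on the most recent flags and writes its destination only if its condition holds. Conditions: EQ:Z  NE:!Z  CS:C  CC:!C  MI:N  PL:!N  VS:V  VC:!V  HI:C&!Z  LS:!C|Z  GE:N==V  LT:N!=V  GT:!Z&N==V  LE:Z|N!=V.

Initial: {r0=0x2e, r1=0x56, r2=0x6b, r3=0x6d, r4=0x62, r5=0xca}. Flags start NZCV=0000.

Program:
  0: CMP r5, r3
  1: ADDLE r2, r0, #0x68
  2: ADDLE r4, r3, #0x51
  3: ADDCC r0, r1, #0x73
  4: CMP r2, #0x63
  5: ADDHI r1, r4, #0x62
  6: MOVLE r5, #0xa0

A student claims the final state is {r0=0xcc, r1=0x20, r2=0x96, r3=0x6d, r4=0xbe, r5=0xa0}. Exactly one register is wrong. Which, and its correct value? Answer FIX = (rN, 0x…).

[0] flags=0011 → (cmp)
[1] flags=0011 LE?T → r2=0x96
[2] flags=0011 LE?T → r4=0xbe
[3] flags=0011 CC?F → skip
[4] flags=0011 → (cmp)
[5] flags=0011 HI?T → r1=0x20
[6] flags=0011 LE?T → r5=0xa0

FIX = (r0, 0x2e)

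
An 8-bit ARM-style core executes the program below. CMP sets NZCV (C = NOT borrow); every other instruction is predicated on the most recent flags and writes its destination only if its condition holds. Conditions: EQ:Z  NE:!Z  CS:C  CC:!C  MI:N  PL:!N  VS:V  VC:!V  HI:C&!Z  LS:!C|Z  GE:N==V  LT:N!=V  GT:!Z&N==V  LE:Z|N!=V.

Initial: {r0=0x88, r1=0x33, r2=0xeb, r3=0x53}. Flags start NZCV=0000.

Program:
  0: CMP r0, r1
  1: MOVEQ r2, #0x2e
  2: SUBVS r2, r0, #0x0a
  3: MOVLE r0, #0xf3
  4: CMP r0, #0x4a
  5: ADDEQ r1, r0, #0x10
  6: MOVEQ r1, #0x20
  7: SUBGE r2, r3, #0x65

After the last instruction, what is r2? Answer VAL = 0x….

[0] flags=0011 → (cmp)
[1] flags=0011 EQ?F → skip
[2] flags=0011 VS?T → r2=0x7e
[3] flags=0011 LE?T → r0=0xf3
[4] flags=1010 → (cmp)
[5] flags=1010 EQ?F → skip
[6] flags=1010 EQ?F → skip
[7] flags=1010 GE?F → skip

VAL = 0x7e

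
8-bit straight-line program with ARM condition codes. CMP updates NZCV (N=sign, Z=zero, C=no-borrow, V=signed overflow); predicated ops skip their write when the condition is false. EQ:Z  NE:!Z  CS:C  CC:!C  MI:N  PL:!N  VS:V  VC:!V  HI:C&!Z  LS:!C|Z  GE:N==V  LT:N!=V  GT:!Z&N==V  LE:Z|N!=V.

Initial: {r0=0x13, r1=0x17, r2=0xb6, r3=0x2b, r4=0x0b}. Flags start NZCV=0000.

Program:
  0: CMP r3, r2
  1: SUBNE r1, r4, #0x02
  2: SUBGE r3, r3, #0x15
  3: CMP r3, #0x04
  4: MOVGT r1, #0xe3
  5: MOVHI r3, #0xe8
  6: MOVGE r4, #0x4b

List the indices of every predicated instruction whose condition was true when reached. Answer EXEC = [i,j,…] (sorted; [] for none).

[0] flags=0000 → (cmp)
[1] flags=0000 NE?T → r1=0x09
[2] flags=0000 GE?T → r3=0x16
[3] flags=0010 → (cmp)
[4] flags=0010 GT?T → r1=0xe3
[5] flags=0010 HI?T → r3=0xe8
[6] flags=0010 GE?T → r4=0x4b

EXEC = [1,2,4,5,6]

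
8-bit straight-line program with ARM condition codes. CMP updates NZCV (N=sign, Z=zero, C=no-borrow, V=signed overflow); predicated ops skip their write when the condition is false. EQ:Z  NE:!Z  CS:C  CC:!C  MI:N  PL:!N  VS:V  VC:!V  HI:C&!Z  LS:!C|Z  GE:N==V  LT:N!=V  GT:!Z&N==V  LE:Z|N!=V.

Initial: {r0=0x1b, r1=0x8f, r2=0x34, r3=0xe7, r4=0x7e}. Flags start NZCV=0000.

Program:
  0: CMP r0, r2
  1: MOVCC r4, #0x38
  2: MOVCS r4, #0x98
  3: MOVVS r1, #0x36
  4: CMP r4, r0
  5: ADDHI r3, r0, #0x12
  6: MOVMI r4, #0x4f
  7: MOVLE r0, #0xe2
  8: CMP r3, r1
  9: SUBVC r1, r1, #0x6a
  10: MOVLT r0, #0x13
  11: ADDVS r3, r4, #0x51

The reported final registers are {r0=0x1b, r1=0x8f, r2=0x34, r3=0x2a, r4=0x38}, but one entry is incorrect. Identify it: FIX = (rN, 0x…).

FIX = (r3, 0x89)

0: ✓ CMP  NZCV=1000
1: ✓ MOVCC  r4←0x38
2: · MOVCS
3: · MOVVS
4: ✓ CMP  NZCV=0010
5: ✓ ADDHI  r3←0x2d
6: · MOVMI
7: · MOVLE
8: ✓ CMP  NZCV=1001
9: · SUBVC
10: · MOVLT
11: ✓ ADDVS  r3←0x89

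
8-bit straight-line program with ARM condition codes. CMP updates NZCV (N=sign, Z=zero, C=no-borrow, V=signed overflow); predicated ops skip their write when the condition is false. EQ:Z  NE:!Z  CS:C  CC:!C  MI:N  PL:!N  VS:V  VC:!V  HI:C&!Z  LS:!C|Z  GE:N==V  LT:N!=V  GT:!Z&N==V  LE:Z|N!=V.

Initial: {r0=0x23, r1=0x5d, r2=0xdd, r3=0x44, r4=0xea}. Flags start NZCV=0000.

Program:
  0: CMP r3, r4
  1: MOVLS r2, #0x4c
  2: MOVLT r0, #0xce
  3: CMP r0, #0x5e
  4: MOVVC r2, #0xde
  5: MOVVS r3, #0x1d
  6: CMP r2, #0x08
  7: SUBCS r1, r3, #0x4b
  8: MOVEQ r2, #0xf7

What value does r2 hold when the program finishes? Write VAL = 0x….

[0] flags=0000 → (cmp)
[1] flags=0000 LS?T → r2=0x4c
[2] flags=0000 LT?F → skip
[3] flags=1000 → (cmp)
[4] flags=1000 VC?T → r2=0xde
[5] flags=1000 VS?F → skip
[6] flags=1010 → (cmp)
[7] flags=1010 CS?T → r1=0xf9
[8] flags=1010 EQ?F → skip

VAL = 0xde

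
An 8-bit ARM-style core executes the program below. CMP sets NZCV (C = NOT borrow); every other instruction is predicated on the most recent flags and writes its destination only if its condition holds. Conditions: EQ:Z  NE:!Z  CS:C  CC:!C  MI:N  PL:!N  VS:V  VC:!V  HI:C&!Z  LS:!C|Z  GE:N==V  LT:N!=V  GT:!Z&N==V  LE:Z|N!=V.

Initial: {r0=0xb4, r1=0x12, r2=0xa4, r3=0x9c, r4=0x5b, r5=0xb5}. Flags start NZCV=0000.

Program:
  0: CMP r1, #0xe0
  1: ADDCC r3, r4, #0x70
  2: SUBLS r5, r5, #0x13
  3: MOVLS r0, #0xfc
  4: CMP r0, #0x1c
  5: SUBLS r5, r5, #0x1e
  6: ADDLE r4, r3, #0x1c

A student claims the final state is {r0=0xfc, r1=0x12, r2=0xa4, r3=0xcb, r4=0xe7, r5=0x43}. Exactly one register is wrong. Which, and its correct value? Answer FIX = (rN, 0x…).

FIX = (r5, 0xa2)

0: ✓ CMP  NZCV=0000
1: ✓ ADDCC  r3←0xcb
2: ✓ SUBLS  r5←0xa2
3: ✓ MOVLS  r0←0xfc
4: ✓ CMP  NZCV=1010
5: · SUBLS
6: ✓ ADDLE  r4←0xe7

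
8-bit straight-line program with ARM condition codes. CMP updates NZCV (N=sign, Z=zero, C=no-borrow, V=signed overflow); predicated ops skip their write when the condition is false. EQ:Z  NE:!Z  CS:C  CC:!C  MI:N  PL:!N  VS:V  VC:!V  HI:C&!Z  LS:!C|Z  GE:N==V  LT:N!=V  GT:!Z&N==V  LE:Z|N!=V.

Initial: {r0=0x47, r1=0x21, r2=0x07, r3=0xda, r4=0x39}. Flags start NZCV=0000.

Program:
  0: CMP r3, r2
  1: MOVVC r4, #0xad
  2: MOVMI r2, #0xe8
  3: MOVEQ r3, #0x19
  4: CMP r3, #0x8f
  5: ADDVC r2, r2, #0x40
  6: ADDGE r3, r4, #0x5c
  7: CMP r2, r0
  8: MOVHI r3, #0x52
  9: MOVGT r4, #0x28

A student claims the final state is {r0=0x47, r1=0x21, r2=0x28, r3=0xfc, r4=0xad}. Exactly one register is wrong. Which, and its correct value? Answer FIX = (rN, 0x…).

FIX = (r3, 0x09)

0: ✓ CMP  NZCV=1010
1: ✓ MOVVC  r4←0xad
2: ✓ MOVMI  r2←0xe8
3: · MOVEQ
4: ✓ CMP  NZCV=0010
5: ✓ ADDVC  r2←0x28
6: ✓ ADDGE  r3←0x09
7: ✓ CMP  NZCV=1000
8: · MOVHI
9: · MOVGT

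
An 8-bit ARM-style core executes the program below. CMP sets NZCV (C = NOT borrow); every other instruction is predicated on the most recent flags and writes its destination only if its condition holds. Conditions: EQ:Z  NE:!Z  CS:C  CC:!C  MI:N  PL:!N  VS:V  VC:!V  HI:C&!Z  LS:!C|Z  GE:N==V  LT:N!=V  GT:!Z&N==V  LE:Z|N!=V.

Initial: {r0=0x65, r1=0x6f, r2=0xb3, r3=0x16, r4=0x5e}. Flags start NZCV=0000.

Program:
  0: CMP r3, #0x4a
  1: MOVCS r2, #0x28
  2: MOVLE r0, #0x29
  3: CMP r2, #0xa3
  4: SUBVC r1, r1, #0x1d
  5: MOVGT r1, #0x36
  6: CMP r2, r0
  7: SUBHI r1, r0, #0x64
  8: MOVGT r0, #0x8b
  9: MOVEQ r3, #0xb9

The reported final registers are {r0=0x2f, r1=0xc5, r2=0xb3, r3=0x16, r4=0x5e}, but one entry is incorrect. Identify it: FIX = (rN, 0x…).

0: ✓ CMP  NZCV=1000
1: · MOVCS
2: ✓ MOVLE  r0←0x29
3: ✓ CMP  NZCV=0010
4: ✓ SUBVC  r1←0x52
5: ✓ MOVGT  r1←0x36
6: ✓ CMP  NZCV=1010
7: ✓ SUBHI  r1←0xc5
8: · MOVGT
9: · MOVEQ

FIX = (r0, 0x29)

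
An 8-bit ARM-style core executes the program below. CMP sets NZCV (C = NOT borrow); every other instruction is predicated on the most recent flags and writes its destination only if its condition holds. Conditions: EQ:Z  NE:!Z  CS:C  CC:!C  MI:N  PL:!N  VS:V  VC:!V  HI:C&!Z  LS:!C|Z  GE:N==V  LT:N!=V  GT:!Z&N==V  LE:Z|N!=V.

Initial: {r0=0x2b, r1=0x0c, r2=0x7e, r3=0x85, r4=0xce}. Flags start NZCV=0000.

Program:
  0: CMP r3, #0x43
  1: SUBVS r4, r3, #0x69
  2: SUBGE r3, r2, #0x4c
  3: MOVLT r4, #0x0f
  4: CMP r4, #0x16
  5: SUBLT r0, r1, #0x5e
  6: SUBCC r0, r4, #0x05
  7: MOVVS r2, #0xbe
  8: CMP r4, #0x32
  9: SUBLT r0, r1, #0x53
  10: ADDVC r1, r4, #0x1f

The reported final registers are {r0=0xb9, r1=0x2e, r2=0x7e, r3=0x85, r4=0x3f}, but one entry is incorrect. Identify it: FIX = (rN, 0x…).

FIX = (r4, 0x0f)

0: ✓ CMP  NZCV=0011
1: ✓ SUBVS  r4←0x1c
2: · SUBGE
3: ✓ MOVLT  r4←0x0f
4: ✓ CMP  NZCV=1000
5: ✓ SUBLT  r0←0xae
6: ✓ SUBCC  r0←0x0a
7: · MOVVS
8: ✓ CMP  NZCV=1000
9: ✓ SUBLT  r0←0xb9
10: ✓ ADDVC  r1←0x2e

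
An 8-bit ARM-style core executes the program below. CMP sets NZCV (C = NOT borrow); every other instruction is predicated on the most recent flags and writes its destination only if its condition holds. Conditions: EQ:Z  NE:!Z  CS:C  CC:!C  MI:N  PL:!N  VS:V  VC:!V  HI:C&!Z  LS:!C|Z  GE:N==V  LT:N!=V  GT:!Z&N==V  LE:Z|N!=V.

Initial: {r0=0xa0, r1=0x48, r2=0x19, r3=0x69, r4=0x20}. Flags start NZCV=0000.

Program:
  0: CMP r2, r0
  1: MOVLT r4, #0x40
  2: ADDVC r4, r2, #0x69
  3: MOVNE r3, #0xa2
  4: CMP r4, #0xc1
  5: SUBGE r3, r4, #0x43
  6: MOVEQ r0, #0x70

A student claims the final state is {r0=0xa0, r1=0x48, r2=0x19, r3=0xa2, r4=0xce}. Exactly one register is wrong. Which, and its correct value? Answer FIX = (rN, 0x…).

FIX = (r4, 0x82)

[0] flags=0000 → (cmp)
[1] flags=0000 LT?F → skip
[2] flags=0000 VC?T → r4=0x82
[3] flags=0000 NE?T → r3=0xa2
[4] flags=1000 → (cmp)
[5] flags=1000 GE?F → skip
[6] flags=1000 EQ?F → skip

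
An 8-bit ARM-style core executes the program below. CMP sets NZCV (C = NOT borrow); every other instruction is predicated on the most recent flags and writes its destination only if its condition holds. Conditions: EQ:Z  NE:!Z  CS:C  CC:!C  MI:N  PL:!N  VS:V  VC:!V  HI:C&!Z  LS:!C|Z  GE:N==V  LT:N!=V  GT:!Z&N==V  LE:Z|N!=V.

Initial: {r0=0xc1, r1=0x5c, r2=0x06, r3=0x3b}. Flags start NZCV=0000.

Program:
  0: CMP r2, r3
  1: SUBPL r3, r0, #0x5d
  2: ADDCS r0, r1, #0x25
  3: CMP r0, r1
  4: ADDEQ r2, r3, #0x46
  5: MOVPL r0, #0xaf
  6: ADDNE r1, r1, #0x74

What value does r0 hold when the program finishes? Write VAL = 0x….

VAL = 0xaf

[0] flags=1000 → (cmp)
[1] flags=1000 PL?F → skip
[2] flags=1000 CS?F → skip
[3] flags=0011 → (cmp)
[4] flags=0011 EQ?F → skip
[5] flags=0011 PL?T → r0=0xaf
[6] flags=0011 NE?T → r1=0xd0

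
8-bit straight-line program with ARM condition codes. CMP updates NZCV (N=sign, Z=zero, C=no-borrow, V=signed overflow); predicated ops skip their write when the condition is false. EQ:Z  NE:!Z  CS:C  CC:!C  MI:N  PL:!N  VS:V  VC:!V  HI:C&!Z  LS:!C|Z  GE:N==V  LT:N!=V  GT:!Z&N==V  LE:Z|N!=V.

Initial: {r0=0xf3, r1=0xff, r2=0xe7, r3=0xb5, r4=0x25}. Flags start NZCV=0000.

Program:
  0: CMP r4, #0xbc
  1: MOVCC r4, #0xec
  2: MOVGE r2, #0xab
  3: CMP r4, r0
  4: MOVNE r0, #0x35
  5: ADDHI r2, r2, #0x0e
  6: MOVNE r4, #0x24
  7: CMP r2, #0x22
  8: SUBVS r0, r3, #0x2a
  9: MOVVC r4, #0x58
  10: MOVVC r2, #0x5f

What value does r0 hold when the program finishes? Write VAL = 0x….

VAL = 0x35

[0] flags=0000 → (cmp)
[1] flags=0000 CC?T → r4=0xec
[2] flags=0000 GE?T → r2=0xab
[3] flags=1000 → (cmp)
[4] flags=1000 NE?T → r0=0x35
[5] flags=1000 HI?F → skip
[6] flags=1000 NE?T → r4=0x24
[7] flags=1010 → (cmp)
[8] flags=1010 VS?F → skip
[9] flags=1010 VC?T → r4=0x58
[10] flags=1010 VC?T → r2=0x5f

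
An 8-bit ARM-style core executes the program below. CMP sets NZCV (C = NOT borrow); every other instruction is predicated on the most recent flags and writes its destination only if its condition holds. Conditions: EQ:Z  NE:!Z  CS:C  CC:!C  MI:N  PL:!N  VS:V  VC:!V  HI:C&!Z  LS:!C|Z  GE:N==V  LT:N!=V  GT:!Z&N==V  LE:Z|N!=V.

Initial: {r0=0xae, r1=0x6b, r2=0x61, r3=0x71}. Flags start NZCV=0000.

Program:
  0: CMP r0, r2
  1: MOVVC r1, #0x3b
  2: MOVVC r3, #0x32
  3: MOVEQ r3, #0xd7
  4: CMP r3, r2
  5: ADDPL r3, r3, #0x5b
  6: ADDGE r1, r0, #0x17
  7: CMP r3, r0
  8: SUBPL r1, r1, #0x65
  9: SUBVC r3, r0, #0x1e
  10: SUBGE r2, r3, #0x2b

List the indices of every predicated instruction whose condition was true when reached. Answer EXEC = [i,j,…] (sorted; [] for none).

[0] flags=0011 → (cmp)
[1] flags=0011 VC?F → skip
[2] flags=0011 VC?F → skip
[3] flags=0011 EQ?F → skip
[4] flags=0010 → (cmp)
[5] flags=0010 PL?T → r3=0xcc
[6] flags=0010 GE?T → r1=0xc5
[7] flags=0010 → (cmp)
[8] flags=0010 PL?T → r1=0x60
[9] flags=0010 VC?T → r3=0x90
[10] flags=0010 GE?T → r2=0x65

EXEC = [5,6,8,9,10]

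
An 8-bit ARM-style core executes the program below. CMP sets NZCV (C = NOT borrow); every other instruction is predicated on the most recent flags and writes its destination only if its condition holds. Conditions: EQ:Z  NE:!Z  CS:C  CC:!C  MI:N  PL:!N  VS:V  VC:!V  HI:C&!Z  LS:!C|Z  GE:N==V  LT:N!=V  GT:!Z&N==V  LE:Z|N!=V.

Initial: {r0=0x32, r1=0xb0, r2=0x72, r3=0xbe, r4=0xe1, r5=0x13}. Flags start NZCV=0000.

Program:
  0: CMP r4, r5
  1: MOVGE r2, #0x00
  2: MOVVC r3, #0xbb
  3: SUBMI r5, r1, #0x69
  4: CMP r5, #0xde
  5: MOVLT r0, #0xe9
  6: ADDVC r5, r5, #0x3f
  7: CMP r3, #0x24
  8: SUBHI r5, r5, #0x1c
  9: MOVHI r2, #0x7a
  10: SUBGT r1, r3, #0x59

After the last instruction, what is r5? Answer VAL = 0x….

VAL = 0x6a

[0] flags=1010 → (cmp)
[1] flags=1010 GE?F → skip
[2] flags=1010 VC?T → r3=0xbb
[3] flags=1010 MI?T → r5=0x47
[4] flags=0000 → (cmp)
[5] flags=0000 LT?F → skip
[6] flags=0000 VC?T → r5=0x86
[7] flags=1010 → (cmp)
[8] flags=1010 HI?T → r5=0x6a
[9] flags=1010 HI?T → r2=0x7a
[10] flags=1010 GT?F → skip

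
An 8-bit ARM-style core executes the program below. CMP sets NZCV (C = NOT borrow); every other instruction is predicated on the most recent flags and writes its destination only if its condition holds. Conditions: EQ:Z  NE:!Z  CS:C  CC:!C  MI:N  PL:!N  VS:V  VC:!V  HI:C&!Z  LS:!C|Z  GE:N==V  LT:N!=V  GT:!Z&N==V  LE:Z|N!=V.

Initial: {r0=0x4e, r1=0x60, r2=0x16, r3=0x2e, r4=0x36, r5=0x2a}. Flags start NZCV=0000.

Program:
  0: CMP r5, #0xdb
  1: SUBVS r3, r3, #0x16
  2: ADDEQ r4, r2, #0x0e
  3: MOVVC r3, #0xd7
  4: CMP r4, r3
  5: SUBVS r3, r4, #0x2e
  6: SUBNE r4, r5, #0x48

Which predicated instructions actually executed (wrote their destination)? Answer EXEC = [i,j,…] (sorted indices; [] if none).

[0] flags=0000 → (cmp)
[1] flags=0000 VS?F → skip
[2] flags=0000 EQ?F → skip
[3] flags=0000 VC?T → r3=0xd7
[4] flags=0000 → (cmp)
[5] flags=0000 VS?F → skip
[6] flags=0000 NE?T → r4=0xe2

EXEC = [3,6]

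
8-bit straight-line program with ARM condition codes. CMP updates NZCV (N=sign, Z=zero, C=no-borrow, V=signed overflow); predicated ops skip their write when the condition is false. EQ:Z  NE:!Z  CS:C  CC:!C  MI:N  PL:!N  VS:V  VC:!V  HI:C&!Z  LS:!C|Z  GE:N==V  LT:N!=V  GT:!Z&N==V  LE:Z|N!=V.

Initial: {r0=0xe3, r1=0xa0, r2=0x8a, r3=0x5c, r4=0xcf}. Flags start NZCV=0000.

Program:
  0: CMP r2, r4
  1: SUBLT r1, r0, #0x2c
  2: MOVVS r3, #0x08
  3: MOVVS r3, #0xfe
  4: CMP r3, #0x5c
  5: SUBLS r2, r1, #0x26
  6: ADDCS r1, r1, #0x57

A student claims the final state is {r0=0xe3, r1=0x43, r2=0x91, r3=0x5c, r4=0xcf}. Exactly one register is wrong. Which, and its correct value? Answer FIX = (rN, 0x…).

FIX = (r1, 0x0e)

[0] flags=1000 → (cmp)
[1] flags=1000 LT?T → r1=0xb7
[2] flags=1000 VS?F → skip
[3] flags=1000 VS?F → skip
[4] flags=0110 → (cmp)
[5] flags=0110 LS?T → r2=0x91
[6] flags=0110 CS?T → r1=0x0e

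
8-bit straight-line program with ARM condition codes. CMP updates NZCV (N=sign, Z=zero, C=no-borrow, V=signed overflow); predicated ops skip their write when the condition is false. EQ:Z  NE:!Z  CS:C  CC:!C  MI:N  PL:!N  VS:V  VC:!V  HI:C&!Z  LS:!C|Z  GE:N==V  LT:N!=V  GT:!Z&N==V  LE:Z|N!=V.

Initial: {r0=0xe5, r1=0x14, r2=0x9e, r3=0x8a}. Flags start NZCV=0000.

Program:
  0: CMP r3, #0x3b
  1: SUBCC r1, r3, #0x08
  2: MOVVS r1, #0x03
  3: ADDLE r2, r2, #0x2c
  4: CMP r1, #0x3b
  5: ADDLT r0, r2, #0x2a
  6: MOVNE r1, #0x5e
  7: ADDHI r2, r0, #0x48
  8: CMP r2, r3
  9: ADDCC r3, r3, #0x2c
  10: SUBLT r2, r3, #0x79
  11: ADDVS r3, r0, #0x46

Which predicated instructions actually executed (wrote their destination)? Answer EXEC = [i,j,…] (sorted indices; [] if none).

EXEC = [2,3,5,6]

[0] flags=0011 → (cmp)
[1] flags=0011 CC?F → skip
[2] flags=0011 VS?T → r1=0x03
[3] flags=0011 LE?T → r2=0xca
[4] flags=1000 → (cmp)
[5] flags=1000 LT?T → r0=0xf4
[6] flags=1000 NE?T → r1=0x5e
[7] flags=1000 HI?F → skip
[8] flags=0010 → (cmp)
[9] flags=0010 CC?F → skip
[10] flags=0010 LT?F → skip
[11] flags=0010 VS?F → skip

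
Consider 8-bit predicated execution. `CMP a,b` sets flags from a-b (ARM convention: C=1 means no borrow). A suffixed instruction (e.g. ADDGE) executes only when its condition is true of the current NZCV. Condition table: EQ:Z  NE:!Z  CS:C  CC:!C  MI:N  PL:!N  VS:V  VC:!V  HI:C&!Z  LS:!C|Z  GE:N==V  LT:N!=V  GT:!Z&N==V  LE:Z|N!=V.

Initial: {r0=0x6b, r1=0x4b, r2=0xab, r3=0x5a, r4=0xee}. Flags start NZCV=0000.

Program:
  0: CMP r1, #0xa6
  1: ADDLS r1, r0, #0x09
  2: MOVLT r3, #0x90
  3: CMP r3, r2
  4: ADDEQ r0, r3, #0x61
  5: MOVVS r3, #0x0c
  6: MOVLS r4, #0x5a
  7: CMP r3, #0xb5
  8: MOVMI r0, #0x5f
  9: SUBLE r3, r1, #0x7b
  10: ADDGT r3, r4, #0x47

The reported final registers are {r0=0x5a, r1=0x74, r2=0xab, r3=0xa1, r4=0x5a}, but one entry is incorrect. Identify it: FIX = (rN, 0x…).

FIX = (r0, 0x6b)

[0] flags=1001 → (cmp)
[1] flags=1001 LS?T → r1=0x74
[2] flags=1001 LT?F → skip
[3] flags=1001 → (cmp)
[4] flags=1001 EQ?F → skip
[5] flags=1001 VS?T → r3=0x0c
[6] flags=1001 LS?T → r4=0x5a
[7] flags=0000 → (cmp)
[8] flags=0000 MI?F → skip
[9] flags=0000 LE?F → skip
[10] flags=0000 GT?T → r3=0xa1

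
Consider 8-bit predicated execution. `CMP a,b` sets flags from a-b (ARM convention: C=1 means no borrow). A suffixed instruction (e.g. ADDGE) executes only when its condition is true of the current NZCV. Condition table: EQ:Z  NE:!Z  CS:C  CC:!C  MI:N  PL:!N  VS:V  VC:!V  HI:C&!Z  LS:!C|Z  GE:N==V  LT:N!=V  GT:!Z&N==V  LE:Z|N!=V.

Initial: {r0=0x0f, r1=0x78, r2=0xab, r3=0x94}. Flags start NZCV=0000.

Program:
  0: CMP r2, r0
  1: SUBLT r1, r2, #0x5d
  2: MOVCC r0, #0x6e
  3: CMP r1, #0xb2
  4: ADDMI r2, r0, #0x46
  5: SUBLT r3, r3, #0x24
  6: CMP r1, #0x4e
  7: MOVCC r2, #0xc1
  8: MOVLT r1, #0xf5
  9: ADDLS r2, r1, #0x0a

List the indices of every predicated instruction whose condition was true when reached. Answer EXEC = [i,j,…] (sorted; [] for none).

[0] flags=1010 → (cmp)
[1] flags=1010 LT?T → r1=0x4e
[2] flags=1010 CC?F → skip
[3] flags=1001 → (cmp)
[4] flags=1001 MI?T → r2=0x55
[5] flags=1001 LT?F → skip
[6] flags=0110 → (cmp)
[7] flags=0110 CC?F → skip
[8] flags=0110 LT?F → skip
[9] flags=0110 LS?T → r2=0x58

EXEC = [1,4,9]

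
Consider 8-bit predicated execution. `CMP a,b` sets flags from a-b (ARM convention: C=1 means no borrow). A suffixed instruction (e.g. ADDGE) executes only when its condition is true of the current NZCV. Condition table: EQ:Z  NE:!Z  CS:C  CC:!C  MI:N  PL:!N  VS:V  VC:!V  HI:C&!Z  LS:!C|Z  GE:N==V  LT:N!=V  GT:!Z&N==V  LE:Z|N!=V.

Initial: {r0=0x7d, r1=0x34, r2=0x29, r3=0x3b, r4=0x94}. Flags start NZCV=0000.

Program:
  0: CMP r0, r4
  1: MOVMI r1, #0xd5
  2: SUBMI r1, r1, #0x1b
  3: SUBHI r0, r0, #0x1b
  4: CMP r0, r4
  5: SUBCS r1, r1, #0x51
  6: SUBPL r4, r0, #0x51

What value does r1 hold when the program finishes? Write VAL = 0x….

VAL = 0xba

0: ✓ CMP  NZCV=1001
1: ✓ MOVMI  r1←0xd5
2: ✓ SUBMI  r1←0xba
3: · SUBHI
4: ✓ CMP  NZCV=1001
5: · SUBCS
6: · SUBPL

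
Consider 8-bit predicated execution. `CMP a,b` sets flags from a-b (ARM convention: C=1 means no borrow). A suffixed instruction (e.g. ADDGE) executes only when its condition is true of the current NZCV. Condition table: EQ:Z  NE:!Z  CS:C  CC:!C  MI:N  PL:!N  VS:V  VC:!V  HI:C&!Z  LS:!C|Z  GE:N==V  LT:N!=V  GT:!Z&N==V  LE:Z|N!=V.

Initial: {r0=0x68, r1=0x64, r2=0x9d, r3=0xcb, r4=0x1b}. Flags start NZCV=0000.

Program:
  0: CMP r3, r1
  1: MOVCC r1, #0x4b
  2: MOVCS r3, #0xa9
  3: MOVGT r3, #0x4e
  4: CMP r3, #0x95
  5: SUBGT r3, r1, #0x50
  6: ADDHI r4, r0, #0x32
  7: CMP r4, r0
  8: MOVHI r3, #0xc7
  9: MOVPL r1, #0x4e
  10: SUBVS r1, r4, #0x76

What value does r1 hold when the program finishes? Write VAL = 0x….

[0] flags=0011 → (cmp)
[1] flags=0011 CC?F → skip
[2] flags=0011 CS?T → r3=0xa9
[3] flags=0011 GT?F → skip
[4] flags=0010 → (cmp)
[5] flags=0010 GT?T → r3=0x14
[6] flags=0010 HI?T → r4=0x9a
[7] flags=0011 → (cmp)
[8] flags=0011 HI?T → r3=0xc7
[9] flags=0011 PL?T → r1=0x4e
[10] flags=0011 VS?T → r1=0x24

VAL = 0x24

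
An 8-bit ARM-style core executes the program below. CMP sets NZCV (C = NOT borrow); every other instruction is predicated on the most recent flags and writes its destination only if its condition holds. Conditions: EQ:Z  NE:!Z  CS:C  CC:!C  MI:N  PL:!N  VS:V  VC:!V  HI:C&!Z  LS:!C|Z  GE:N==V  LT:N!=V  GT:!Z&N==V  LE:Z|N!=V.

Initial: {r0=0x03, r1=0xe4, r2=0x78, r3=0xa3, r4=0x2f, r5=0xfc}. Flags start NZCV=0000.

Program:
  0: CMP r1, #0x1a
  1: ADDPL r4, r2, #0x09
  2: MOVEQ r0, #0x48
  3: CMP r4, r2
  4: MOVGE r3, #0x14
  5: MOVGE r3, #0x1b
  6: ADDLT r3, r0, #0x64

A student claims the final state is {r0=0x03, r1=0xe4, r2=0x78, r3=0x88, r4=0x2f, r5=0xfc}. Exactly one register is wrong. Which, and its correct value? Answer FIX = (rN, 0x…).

0: ✓ CMP  NZCV=1010
1: · ADDPL
2: · MOVEQ
3: ✓ CMP  NZCV=1000
4: · MOVGE
5: · MOVGE
6: ✓ ADDLT  r3←0x67

FIX = (r3, 0x67)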